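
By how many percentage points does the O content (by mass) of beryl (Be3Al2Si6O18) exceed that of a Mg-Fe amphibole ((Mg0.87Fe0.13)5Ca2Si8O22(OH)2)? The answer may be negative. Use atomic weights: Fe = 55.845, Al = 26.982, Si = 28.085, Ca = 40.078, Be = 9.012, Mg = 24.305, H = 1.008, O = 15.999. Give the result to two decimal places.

7.48 percentage points

First mineral: 287.982 g O in 537.492 g formula = 53.58 wt% O.
Second mineral: 383.976 g O in 832.854 g formula = 46.10 wt% O.
53.58% − 46.10% gives a difference of 7.48 percentage points.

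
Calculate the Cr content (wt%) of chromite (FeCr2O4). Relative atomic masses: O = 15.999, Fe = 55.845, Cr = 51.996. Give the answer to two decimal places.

Formula mass = 1·55.845 + 2·51.996 + 4·15.999 = 223.833 g/mol, of which 103.992 g is Cr.
So Cr makes up 103.992/223.833 = 0.4646 of the mass, i.e. 46.46%.

46.46 wt%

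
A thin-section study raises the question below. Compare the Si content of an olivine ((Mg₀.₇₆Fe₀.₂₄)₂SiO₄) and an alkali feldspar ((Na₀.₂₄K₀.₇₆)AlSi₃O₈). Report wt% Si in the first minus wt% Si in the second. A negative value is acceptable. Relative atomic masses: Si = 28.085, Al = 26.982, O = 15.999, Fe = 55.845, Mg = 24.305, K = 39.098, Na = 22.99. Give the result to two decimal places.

Si in (Mg₀.₇₆Fe₀.₂₄)₂SiO₄: molar mass 155.830 g/mol; 1×28.085 = 28.085 g → 18.02 wt%.
Si in (Na₀.₂₄K₀.₇₆)AlSi₃O₈: molar mass 274.461 g/mol; 3×28.085 = 84.255 g → 30.70 wt%.
Difference = 18.02 − 30.70 = -12.68 percentage points.

-12.68 percentage points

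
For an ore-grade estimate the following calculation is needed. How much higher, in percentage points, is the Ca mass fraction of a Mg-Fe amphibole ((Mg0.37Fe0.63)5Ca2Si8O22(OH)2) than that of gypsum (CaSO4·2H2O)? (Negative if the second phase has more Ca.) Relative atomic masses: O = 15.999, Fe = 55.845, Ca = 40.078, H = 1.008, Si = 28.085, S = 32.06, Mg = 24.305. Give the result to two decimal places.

M((Mg0.37Fe0.63)5Ca2Si8O22(OH)2) = 911.704 g/mol, so wt% Ca = 80.156/911.704 × 100 = 8.79%.
M(CaSO4·2H2O) = 172.164 g/mol, so wt% Ca = 40.078/172.164 × 100 = 23.28%.
8.79 − 23.28 = -14.49 pp.

-14.49 percentage points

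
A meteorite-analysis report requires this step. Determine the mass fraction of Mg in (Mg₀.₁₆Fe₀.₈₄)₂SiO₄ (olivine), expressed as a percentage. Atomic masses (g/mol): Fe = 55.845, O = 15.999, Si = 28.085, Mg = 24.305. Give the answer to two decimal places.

Formula mass = 0.32*24.305 + 1.68*55.845 + 1*28.085 + 4*15.999 = 193.678 g/mol, of which 7.778 g is Mg.
So Mg makes up 7.778/193.678 = 0.0402 of the mass, i.e. 4.02%.

4.02 weight percent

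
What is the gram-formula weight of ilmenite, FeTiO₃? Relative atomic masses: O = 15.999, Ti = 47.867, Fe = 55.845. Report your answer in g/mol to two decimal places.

151.71 g/mol

Fe: 1 × 55.845 = 55.8450
Ti: 1 × 47.867 = 47.8670
O: 3 × 15.999 = 47.9970
Summing the contributions gives the formula mass.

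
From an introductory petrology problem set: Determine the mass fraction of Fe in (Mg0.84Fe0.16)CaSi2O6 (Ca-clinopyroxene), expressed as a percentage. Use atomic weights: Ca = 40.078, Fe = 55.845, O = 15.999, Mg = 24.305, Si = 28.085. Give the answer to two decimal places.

4.03 wt%

M((Mg0.84Fe0.16)CaSi2O6) = 221.593 g/mol.
Fe contributes 0.16 × 55.845 = 8.935 g per mole.
8.935/221.593 = 0.0403 → 4.03%.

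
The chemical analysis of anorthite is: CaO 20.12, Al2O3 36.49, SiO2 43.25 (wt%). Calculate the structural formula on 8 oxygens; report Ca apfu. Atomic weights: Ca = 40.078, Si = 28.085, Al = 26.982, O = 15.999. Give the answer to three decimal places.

0.999 Ca apfu

CaO (M=56.077): mol = 0.35879; Ca = 0.35879, O = 0.35879.
Al2O3 (M=101.961): mol = 0.35788; Al = 0.71576, O = 1.07364.
SiO2 (M=60.083): mol = 0.71984; Si = 0.71984, O = 1.43968.
ΣO = 2.87211; factor = 8/ΣO = 2.78541.
Ca apfu = 0.35879 × 2.78541 = 0.999.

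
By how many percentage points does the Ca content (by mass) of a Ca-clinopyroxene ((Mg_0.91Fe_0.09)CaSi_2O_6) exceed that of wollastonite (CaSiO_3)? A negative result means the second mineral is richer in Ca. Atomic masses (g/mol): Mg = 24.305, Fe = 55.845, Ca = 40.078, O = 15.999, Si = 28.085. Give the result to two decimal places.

Ca in (Mg_0.91Fe_0.09)CaSi_2O_6: molar mass 219.386 g/mol; 1×40.078 = 40.078 g → 18.27 wt%.
Ca in CaSiO_3: molar mass 116.160 g/mol; 1×40.078 = 40.078 g → 34.50 wt%.
Difference = 18.27 − 34.50 = -16.23 percentage points.

-16.23 percentage points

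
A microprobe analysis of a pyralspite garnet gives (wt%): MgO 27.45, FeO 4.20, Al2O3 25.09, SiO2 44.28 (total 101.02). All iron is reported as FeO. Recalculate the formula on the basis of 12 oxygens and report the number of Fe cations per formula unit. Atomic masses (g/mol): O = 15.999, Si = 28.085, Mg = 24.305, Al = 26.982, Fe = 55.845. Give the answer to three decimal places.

0.238 Fe apfu

27.45 wt% MgO ÷ 40.304 g/mol = 0.68107 mol, giving 0.68107 Mg and 0.68107 O.
4.20 wt% FeO ÷ 71.844 g/mol = 0.05846 mol, giving 0.05846 Fe and 0.05846 O.
25.09 wt% Al2O3 ÷ 101.961 g/mol = 0.24607 mol, giving 0.49214 Al and 0.73821 O.
44.28 wt% SiO2 ÷ 60.083 g/mol = 0.73698 mol, giving 0.73698 Si and 1.47396 O.
Oxygen sums to 2.95170; scaling by 12/2.95170 = 4.06545 puts the formula on 12 O.
Fe: 0.05846 × 4.06545 = 0.238 atoms per formula unit.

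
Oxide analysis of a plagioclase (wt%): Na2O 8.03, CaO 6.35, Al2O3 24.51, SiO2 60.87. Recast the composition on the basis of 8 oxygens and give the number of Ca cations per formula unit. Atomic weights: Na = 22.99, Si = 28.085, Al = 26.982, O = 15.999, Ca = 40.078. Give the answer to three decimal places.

8.03 wt% Na2O ÷ 61.979 g/mol = 0.12956 mol, giving 0.25912 Na and 0.12956 O.
6.35 wt% CaO ÷ 56.077 g/mol = 0.11324 mol, giving 0.11324 Ca and 0.11324 O.
24.51 wt% Al2O3 ÷ 101.961 g/mol = 0.24039 mol, giving 0.48078 Al and 0.72117 O.
60.87 wt% SiO2 ÷ 60.083 g/mol = 1.01310 mol, giving 1.01310 Si and 2.02620 O.
Oxygen sums to 2.99017; scaling by 8/2.99017 = 2.67543 puts the formula on 8 O.
Ca: 0.11324 × 2.67543 = 0.303 atoms per formula unit.

0.303 Ca apfu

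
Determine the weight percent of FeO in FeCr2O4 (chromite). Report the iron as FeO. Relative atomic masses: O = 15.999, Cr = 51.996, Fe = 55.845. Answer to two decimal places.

32.10 wt%

M(FeCr2O4) = 223.833 g/mol; M(FeO) = 71.844 g/mol.
Moles FeO per formula unit = 1 Fe ÷ 1 = 1.0000.
FeO fraction = (1.0000 × 71.844) / 223.833 = 71.844/223.833 = 0.3210.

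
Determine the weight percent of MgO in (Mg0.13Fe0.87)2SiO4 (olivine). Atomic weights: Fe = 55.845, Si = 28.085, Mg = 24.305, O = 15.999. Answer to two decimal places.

5.36 wt%

Formula mass = 195.571 g/mol.
0.26 Mg → 0.2600 mol MgO per formula unit; M(MgO) = 40.304, so MgO mass = 10.479 g.
10.479/195.571 × 100 = 5.36 wt%.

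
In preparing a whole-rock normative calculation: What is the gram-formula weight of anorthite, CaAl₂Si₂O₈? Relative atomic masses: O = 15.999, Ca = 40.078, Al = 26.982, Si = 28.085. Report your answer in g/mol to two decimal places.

278.20 g/mol

M = 1·40.078 + 2·26.982 + 2·28.085 + 8·15.999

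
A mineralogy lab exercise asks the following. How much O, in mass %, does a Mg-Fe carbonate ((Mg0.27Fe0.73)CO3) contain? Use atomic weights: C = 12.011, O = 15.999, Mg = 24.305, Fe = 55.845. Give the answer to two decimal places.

Formula mass = 0.27*24.305 + 0.73*55.845 + 1*12.011 + 3*15.999 = 107.337 g/mol, of which 47.997 g is O.
So O makes up 47.997/107.337 = 0.4472 of the mass, i.e. 44.72%.

44.72 mass %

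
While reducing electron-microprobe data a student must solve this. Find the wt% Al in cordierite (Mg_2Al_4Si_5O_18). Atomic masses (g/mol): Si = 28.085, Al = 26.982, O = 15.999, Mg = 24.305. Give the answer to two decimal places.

Formula mass = 2·24.305 + 4·26.982 + 5·28.085 + 18·15.999 = 584.945 g/mol, of which 107.928 g is Al.
So Al makes up 107.928/584.945 = 0.1845 of the mass, i.e. 18.45%.

18.45 weight percent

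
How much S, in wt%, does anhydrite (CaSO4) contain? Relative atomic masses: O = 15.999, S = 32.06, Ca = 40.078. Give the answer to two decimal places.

Molar mass of CaSO4: 1*40.078 + 1*32.06 + 4*15.999 = 136.134 g/mol.
Mass of S per formula unit: 1 × 32.06 = 32.060 g.
Weight fraction S = 32.060 / 136.134 = 0.2355.

23.55 wt%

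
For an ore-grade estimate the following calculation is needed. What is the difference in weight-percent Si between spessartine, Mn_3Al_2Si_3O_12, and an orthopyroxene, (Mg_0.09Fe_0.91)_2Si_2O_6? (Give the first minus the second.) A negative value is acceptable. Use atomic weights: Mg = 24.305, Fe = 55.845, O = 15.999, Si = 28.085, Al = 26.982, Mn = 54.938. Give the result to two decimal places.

M(Mn_3Al_2Si_3O_12) = 495.021 g/mol, so wt% Si = 84.255/495.021 × 100 = 17.02%.
M((Mg_0.09Fe_0.91)_2Si_2O_6) = 258.177 g/mol, so wt% Si = 56.170/258.177 × 100 = 21.76%.
17.02 − 21.76 = -4.74 pp.

-4.74 percentage points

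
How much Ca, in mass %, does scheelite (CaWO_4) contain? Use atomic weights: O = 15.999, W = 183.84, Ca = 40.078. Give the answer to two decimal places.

Formula mass = 1·40.078 + 1·183.84 + 4·15.999 = 287.914 g/mol, of which 40.078 g is Ca.
So Ca makes up 40.078/287.914 = 0.1392 of the mass, i.e. 13.92%.

13.92 mass %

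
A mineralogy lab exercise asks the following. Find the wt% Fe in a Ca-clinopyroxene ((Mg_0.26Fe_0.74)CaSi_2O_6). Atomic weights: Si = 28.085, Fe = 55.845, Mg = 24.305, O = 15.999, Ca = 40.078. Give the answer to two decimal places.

17.23 wt%

M((Mg_0.26Fe_0.74)CaSi_2O_6) = 239.887 g/mol.
Fe contributes 0.74 × 55.845 = 41.325 g per mole.
41.325/239.887 = 0.1723 → 17.23%.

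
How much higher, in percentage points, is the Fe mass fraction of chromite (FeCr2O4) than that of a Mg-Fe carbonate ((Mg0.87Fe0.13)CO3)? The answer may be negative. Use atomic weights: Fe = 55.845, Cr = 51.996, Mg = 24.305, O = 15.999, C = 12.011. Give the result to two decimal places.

First mineral: 55.845 g Fe in 223.833 g formula = 24.95 wt% Fe.
Second mineral: 7.260 g Fe in 88.413 g formula = 8.21 wt% Fe.
24.95% − 8.21% gives a difference of 16.74 percentage points.

16.74 percentage points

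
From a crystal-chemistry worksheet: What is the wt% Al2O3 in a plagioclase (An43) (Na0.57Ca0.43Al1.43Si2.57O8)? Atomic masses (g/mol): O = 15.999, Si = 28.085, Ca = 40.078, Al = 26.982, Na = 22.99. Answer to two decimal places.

Molar mass of Na0.57Ca0.43Al1.43Si2.57O8 = 0.57·22.99 + 0.43·40.078 + 1.43·26.982 + 2.57·28.085 + 8·15.999 = 269.093 g/mol.
Each formula unit contains 1.43 Al, equivalent to 1.43/2 = 0.7150 mol Al2O3.
M(Al2O3) = 2×26.982 + 3×15.999 = 101.961 g/mol.
Mass of Al2O3 per formula unit = 0.7150 × 101.961 = 72.902 g.
Al2O3 wt% = 72.902 / 269.093 × 100 = 27.09%.

27.09 wt%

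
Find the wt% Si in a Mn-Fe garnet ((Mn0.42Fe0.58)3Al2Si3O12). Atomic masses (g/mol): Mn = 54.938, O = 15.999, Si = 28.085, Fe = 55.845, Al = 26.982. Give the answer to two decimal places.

Formula mass = 1.26*54.938 + 1.74*55.845 + 2*26.982 + 3*28.085 + 12*15.999 = 496.599 g/mol, of which 84.255 g is Si.
So Si makes up 84.255/496.599 = 0.1697 of the mass, i.e. 16.97%.

16.97 wt%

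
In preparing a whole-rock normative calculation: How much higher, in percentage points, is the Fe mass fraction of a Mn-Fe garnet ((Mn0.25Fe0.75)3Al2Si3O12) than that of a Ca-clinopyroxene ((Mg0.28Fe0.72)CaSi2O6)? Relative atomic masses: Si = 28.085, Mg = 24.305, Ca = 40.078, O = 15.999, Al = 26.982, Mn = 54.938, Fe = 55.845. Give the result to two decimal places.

M((Mn0.25Fe0.75)3Al2Si3O12) = 497.062 g/mol, so wt% Fe = 125.651/497.062 × 100 = 25.28%.
M((Mg0.28Fe0.72)CaSi2O6) = 239.256 g/mol, so wt% Fe = 40.208/239.256 × 100 = 16.81%.
25.28 − 16.81 = 8.47 pp.

8.47 percentage points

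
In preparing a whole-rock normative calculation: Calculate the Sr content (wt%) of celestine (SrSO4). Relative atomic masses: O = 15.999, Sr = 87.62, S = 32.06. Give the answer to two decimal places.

47.70 wt%

M(SrSO4) = 183.676 g/mol.
Sr contributes 1 × 87.62 = 87.620 g per mole.
87.620/183.676 = 0.4770 → 47.70%.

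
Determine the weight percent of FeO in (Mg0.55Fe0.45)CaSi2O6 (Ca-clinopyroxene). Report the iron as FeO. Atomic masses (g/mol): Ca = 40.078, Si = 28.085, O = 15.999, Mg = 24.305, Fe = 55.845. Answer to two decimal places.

M((Mg0.55Fe0.45)CaSi2O6) = 230.740 g/mol; M(FeO) = 71.844 g/mol.
Moles FeO per formula unit = 0.45 Fe ÷ 1 = 0.4500.
FeO fraction = (0.4500 × 71.844) / 230.740 = 32.330/230.740 = 0.1401.

14.01 wt%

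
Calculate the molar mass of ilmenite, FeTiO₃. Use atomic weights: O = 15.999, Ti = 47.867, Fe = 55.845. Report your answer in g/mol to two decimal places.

151.71 g/mol

Fe: 1 × 55.845 = 55.8450
Ti: 1 × 47.867 = 47.8670
O: 3 × 15.999 = 47.9970
Summing the contributions gives the formula mass.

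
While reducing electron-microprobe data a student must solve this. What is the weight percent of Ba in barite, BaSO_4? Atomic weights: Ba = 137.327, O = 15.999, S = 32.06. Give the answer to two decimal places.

Formula mass = 1·137.327 + 1·32.06 + 4·15.999 = 233.383 g/mol, of which 137.327 g is Ba.
So Ba makes up 137.327/233.383 = 0.5884 of the mass, i.e. 58.84%.

58.84 weight percent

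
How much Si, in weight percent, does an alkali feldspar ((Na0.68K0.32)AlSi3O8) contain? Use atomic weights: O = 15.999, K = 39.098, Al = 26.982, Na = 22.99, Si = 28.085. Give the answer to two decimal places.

M((Na0.68K0.32)AlSi3O8) = 267.374 g/mol.
Si contributes 3 × 28.085 = 84.255 g per mole.
84.255/267.374 = 0.3151 → 31.51%.

31.51 weight percent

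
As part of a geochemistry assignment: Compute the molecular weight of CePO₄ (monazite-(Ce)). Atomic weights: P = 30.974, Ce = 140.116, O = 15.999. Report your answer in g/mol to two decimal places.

235.09 g/mol

Ce: 1 × 140.116 = 140.1160
P: 1 × 30.974 = 30.9740
O: 4 × 15.999 = 63.9960
Summing the contributions gives the formula mass.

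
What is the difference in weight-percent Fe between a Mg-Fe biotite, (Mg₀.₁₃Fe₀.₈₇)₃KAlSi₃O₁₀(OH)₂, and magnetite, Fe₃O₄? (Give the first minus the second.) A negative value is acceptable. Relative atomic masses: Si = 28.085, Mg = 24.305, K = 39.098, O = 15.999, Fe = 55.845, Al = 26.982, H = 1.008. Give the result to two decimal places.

-43.18 percentage points

Fe in (Mg₀.₁₃Fe₀.₈₇)₃KAlSi₃O₁₀(OH)₂: molar mass 499.573 g/mol; 2.61×55.845 = 145.755 g → 29.18 wt%.
Fe in Fe₃O₄: molar mass 231.531 g/mol; 3×55.845 = 167.535 g → 72.36 wt%.
Difference = 29.18 − 72.36 = -43.18 percentage points.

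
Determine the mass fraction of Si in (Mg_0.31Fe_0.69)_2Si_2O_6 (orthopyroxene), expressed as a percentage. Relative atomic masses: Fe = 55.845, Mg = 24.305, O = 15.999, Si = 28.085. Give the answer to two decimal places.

22.99 weight percent

Molar mass of (Mg_0.31Fe_0.69)_2Si_2O_6: 0.62*24.305 + 1.38*55.845 + 2*28.085 + 6*15.999 = 244.299 g/mol.
Mass of Si per formula unit: 2 × 28.085 = 56.170 g.
Weight fraction Si = 56.170 / 244.299 = 0.2299.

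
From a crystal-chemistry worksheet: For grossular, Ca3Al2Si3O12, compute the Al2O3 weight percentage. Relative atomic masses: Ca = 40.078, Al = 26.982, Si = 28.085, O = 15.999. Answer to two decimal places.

M(Ca3Al2Si3O12) = 450.441 g/mol; M(Al2O3) = 101.961 g/mol.
Moles Al2O3 per formula unit = 2 Al ÷ 2 = 1.0000.
Al2O3 fraction = (1.0000 × 101.961) / 450.441 = 101.961/450.441 = 0.2264.

22.64 wt%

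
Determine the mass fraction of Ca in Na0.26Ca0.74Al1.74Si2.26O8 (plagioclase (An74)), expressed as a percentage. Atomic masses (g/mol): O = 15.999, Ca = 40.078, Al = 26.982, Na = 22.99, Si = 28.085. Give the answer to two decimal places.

10.82 mass %

Formula mass = 0.26·22.99 + 0.74·40.078 + 1.74·26.982 + 2.26·28.085 + 8·15.999 = 274.048 g/mol, of which 29.658 g is Ca.
So Ca makes up 29.658/274.048 = 0.1082 of the mass, i.e. 10.82%.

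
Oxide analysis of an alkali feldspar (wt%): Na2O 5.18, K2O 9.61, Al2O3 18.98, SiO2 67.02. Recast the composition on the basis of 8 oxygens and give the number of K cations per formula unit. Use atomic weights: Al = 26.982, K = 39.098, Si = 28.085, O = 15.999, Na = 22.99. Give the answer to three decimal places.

Na2O: 5.18/61.979 = 0.08358 mol → 0.16716 mol Na, 0.08358 mol O.
K2O: 9.61/94.195 = 0.10202 mol → 0.20404 mol K, 0.10202 mol O.
Al2O3: 18.98/101.961 = 0.18615 mol → 0.37230 mol Al, 0.55845 mol O.
SiO2: 67.02/60.083 = 1.11546 mol → 1.11546 mol Si, 2.23092 mol O.
Total oxygen = 2.97497 mol. Normalization factor = 8/2.97497 = 2.68910.
K per 8 O = 0.20404 × 2.68910 = 0.549.

0.549 K apfu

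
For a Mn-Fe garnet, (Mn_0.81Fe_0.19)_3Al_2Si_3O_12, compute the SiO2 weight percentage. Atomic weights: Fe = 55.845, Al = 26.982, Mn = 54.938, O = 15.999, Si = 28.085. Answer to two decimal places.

Formula mass = 495.538 g/mol.
3 Si → 3.0000 mol SiO2 per formula unit; M(SiO2) = 60.083, so SiO2 mass = 180.249 g.
180.249/495.538 × 100 = 36.37 wt%.

36.37 wt%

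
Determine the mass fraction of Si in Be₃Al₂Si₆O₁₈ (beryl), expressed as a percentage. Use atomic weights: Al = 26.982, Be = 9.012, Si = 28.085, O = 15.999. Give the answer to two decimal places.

Formula mass = 3·9.012 + 2·26.982 + 6·28.085 + 18·15.999 = 537.492 g/mol, of which 168.510 g is Si.
So Si makes up 168.510/537.492 = 0.3135 of the mass, i.e. 31.35%.

31.35 weight percent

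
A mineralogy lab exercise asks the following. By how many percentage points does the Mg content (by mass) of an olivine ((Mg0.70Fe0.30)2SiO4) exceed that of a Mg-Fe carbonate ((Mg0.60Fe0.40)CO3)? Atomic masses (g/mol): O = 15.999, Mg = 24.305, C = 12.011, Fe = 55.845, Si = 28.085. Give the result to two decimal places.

M((Mg0.70Fe0.30)2SiO4) = 159.615 g/mol, so wt% Mg = 34.027/159.615 × 100 = 21.32%.
M((Mg0.60Fe0.40)CO3) = 96.929 g/mol, so wt% Mg = 14.583/96.929 × 100 = 15.05%.
21.32 − 15.05 = 6.27 pp.

6.27 percentage points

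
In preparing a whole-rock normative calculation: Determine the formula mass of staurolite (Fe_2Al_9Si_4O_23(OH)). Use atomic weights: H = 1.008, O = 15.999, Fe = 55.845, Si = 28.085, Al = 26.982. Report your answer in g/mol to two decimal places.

The formula mass is the sum 2·55.845 + 9·26.982 + 4·28.085 + 24·15.999 + 1·1.008.

851.85 g/mol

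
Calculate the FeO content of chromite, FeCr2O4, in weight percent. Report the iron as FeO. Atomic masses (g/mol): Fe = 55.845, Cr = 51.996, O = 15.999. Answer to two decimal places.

32.10 wt%

M(FeCr2O4) = 223.833 g/mol; M(FeO) = 71.844 g/mol.
Moles FeO per formula unit = 1 Fe ÷ 1 = 1.0000.
FeO fraction = (1.0000 × 71.844) / 223.833 = 71.844/223.833 = 0.3210.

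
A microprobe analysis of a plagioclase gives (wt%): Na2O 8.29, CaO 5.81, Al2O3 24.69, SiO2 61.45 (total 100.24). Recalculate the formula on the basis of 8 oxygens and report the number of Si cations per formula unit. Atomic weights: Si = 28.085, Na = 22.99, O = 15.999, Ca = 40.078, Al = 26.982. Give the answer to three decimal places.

2.719 Si apfu

8.29 wt% Na2O ÷ 61.979 g/mol = 0.13375 mol, giving 0.26750 Na and 0.13375 O.
5.81 wt% CaO ÷ 56.077 g/mol = 0.10361 mol, giving 0.10361 Ca and 0.10361 O.
24.69 wt% Al2O3 ÷ 101.961 g/mol = 0.24215 mol, giving 0.48430 Al and 0.72645 O.
61.45 wt% SiO2 ÷ 60.083 g/mol = 1.02275 mol, giving 1.02275 Si and 2.04550 O.
Oxygen sums to 3.00931; scaling by 8/3.00931 = 2.65842 puts the formula on 8 O.
Si: 1.02275 × 2.65842 = 2.719 atoms per formula unit.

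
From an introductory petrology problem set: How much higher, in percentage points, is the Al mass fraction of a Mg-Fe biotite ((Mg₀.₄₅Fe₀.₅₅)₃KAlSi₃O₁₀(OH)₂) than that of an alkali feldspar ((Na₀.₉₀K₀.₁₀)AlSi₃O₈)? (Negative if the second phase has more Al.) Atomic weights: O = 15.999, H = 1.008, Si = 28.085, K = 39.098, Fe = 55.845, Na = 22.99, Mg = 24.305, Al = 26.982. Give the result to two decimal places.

-4.48 percentage points

First mineral: 26.982 g Al in 469.295 g formula = 5.75 wt% Al.
Second mineral: 26.982 g Al in 263.830 g formula = 10.23 wt% Al.
5.75% − 10.23% gives a difference of -4.48 percentage points.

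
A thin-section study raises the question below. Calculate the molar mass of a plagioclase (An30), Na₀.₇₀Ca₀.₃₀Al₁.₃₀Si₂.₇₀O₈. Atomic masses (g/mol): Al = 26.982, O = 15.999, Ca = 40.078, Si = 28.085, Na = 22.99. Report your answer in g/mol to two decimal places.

267.01 g/mol

The formula mass is the sum 0.70·22.99 + 0.30·40.078 + 1.30·26.982 + 2.70·28.085 + 8·15.999.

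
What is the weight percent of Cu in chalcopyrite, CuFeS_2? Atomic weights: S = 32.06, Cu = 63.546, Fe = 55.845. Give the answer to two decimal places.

34.63 wt%

Molar mass of CuFeS_2: 1·63.546 + 1·55.845 + 2·32.06 = 183.511 g/mol.
Mass of Cu per formula unit: 1 × 63.546 = 63.546 g.
Weight fraction Cu = 63.546 / 183.511 = 0.3463.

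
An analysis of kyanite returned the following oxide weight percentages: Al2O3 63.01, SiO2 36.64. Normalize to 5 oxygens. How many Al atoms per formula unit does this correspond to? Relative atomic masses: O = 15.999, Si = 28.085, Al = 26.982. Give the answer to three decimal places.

2.011 Al apfu

Al2O3 (M=101.961): mol = 0.61798; Al = 1.23596, O = 1.85394.
SiO2 (M=60.083): mol = 0.60982; Si = 0.60982, O = 1.21964.
ΣO = 3.07358; factor = 5/ΣO = 1.62677.
Al apfu = 1.23596 × 1.62677 = 2.011.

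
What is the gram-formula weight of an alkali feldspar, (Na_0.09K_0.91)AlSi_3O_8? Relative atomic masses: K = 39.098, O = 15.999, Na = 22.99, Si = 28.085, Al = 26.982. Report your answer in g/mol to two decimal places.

276.88 g/mol

M = 0.09(22.99) + 0.91(39.098) + 1(26.982) + 3(28.085) + 8(15.999)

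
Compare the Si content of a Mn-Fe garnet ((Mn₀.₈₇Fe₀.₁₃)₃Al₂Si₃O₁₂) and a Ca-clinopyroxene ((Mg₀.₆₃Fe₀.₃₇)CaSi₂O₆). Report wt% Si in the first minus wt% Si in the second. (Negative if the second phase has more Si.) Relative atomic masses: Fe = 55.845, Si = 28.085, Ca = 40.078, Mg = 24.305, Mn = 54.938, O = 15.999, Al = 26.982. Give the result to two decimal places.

First mineral: 84.255 g Si in 495.375 g formula = 17.01 wt% Si.
Second mineral: 56.170 g Si in 228.217 g formula = 24.61 wt% Si.
17.01% − 24.61% gives a difference of -7.60 percentage points.

-7.60 percentage points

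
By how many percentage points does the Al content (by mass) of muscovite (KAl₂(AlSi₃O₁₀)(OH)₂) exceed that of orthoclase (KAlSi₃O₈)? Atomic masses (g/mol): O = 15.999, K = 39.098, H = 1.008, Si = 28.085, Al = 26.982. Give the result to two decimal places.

10.63 percentage points

First mineral: 80.946 g Al in 398.303 g formula = 20.32 wt% Al.
Second mineral: 26.982 g Al in 278.327 g formula = 9.69 wt% Al.
20.32% − 9.69% gives a difference of 10.63 percentage points.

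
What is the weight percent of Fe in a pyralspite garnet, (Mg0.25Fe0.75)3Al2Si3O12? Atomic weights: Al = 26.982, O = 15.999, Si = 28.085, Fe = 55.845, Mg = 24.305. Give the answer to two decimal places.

26.50 wt%

M((Mg0.25Fe0.75)3Al2Si3O12) = 474.087 g/mol.
Fe contributes 2.25 × 55.845 = 125.651 g per mole.
125.651/474.087 = 0.2650 → 26.50%.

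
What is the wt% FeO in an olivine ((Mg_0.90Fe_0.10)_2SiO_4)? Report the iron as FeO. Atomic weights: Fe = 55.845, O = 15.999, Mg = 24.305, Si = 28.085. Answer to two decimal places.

9.77 wt%

M((Mg_0.90Fe_0.10)_2SiO_4) = 146.999 g/mol; M(FeO) = 71.844 g/mol.
Moles FeO per formula unit = 0.20 Fe ÷ 1 = 0.2000.
FeO fraction = (0.2000 × 71.844) / 146.999 = 14.369/146.999 = 0.0977.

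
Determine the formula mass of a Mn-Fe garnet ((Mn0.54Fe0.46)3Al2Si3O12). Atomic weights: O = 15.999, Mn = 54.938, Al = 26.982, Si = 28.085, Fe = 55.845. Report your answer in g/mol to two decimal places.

M = 1.62*54.938 + 1.38*55.845 + 2*26.982 + 3*28.085 + 12*15.999

496.27 g/mol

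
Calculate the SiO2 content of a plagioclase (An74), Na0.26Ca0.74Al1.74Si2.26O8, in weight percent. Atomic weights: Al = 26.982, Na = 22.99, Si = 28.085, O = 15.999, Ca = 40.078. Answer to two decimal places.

49.55 wt%

Formula mass = 274.048 g/mol.
2.26 Si → 2.2600 mol SiO2 per formula unit; M(SiO2) = 60.083, so SiO2 mass = 135.788 g.
135.788/274.048 × 100 = 49.55 wt%.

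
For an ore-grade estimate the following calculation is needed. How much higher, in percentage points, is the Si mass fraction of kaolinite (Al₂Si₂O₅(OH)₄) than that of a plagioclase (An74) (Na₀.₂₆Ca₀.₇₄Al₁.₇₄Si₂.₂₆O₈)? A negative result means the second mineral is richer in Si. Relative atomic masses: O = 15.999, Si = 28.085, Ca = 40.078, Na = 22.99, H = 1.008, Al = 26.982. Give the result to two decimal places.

Si in Al₂Si₂O₅(OH)₄: molar mass 258.157 g/mol; 2×28.085 = 56.170 g → 21.76 wt%.
Si in Na₀.₂₆Ca₀.₇₄Al₁.₇₄Si₂.₂₆O₈: molar mass 274.048 g/mol; 2.26×28.085 = 63.472 g → 23.16 wt%.
Difference = 21.76 − 23.16 = -1.40 percentage points.

-1.40 percentage points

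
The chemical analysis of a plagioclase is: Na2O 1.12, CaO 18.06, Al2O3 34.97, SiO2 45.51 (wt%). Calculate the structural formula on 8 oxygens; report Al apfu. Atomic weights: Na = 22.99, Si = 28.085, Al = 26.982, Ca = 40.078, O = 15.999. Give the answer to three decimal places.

1.903 Al apfu

Na2O: 1.12/61.979 = 0.01807 mol → 0.03614 mol Na, 0.01807 mol O.
CaO: 18.06/56.077 = 0.32206 mol → 0.32206 mol Ca, 0.32206 mol O.
Al2O3: 34.97/101.961 = 0.34297 mol → 0.68594 mol Al, 1.02891 mol O.
SiO2: 45.51/60.083 = 0.75745 mol → 0.75745 mol Si, 1.51490 mol O.
Total oxygen = 2.88394 mol. Normalization factor = 8/2.88394 = 2.77398.
Al per 8 O = 0.68594 × 2.77398 = 1.903.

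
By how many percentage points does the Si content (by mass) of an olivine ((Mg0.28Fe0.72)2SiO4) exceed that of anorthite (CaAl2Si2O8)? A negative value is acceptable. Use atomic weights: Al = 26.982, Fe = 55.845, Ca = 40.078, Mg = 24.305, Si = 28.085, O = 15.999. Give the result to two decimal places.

-5.10 percentage points

First mineral: 28.085 g Si in 186.109 g formula = 15.09 wt% Si.
Second mineral: 56.170 g Si in 278.204 g formula = 20.19 wt% Si.
15.09% − 20.19% gives a difference of -5.10 percentage points.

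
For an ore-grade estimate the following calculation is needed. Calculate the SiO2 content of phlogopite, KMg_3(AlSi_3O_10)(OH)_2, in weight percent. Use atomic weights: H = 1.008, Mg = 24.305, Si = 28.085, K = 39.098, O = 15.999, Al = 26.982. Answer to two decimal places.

43.20 wt%

Molar mass of KMg_3(AlSi_3O_10)(OH)_2 = 1·39.098 + 3·24.305 + 1·26.982 + 3·28.085 + 12·15.999 + 2·1.008 = 417.254 g/mol.
Each formula unit contains 3 Si, equivalent to 3/1 = 3.0000 mol SiO2.
M(SiO2) = 1×28.085 + 2×15.999 = 60.083 g/mol.
Mass of SiO2 per formula unit = 3.0000 × 60.083 = 180.249 g.
SiO2 wt% = 180.249 / 417.254 × 100 = 43.20%.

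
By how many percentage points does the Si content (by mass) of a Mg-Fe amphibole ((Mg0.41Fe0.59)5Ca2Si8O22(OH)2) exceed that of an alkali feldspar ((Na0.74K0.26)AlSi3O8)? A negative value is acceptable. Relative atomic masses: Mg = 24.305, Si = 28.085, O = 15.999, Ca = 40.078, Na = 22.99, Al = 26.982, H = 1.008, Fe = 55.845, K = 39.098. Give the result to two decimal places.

-6.81 percentage points

First mineral: 224.680 g Si in 905.396 g formula = 24.82 wt% Si.
Second mineral: 84.255 g Si in 266.407 g formula = 31.63 wt% Si.
24.82% − 31.63% gives a difference of -6.81 percentage points.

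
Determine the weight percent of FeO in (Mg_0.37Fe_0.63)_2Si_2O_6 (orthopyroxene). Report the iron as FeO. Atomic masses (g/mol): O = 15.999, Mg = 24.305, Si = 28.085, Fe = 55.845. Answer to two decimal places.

Molar mass of (Mg_0.37Fe_0.63)_2Si_2O_6 = 0.74×24.305 + 1.26×55.845 + 2×28.085 + 6×15.999 = 240.514 g/mol.
Each formula unit contains 1.26 Fe, equivalent to 1.26/1 = 1.2600 mol FeO.
M(FeO) = 1×55.845 + 1×15.999 = 71.844 g/mol.
Mass of FeO per formula unit = 1.2600 × 71.844 = 90.523 g.
FeO wt% = 90.523 / 240.514 × 100 = 37.64%.

37.64 wt%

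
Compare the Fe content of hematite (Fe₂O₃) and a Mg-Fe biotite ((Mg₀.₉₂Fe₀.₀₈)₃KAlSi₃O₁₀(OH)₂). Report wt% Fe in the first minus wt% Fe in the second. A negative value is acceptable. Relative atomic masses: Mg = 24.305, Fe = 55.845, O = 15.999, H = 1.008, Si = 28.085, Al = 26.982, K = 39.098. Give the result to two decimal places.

M(Fe₂O₃) = 159.687 g/mol, so wt% Fe = 111.690/159.687 × 100 = 69.94%.
M((Mg₀.₉₂Fe₀.₀₈)₃KAlSi₃O₁₀(OH)₂) = 424.824 g/mol, so wt% Fe = 13.403/424.824 × 100 = 3.15%.
69.94 − 3.15 = 66.79 pp.

66.79 percentage points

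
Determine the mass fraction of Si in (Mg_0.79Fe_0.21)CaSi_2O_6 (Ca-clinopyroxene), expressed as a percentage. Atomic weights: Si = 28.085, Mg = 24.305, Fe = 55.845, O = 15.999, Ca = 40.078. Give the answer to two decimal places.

Formula mass = 0.79·24.305 + 0.21·55.845 + 1·40.078 + 2·28.085 + 6·15.999 = 223.170 g/mol, of which 56.170 g is Si.
So Si makes up 56.170/223.170 = 0.2517 of the mass, i.e. 25.17%.

25.17 weight percent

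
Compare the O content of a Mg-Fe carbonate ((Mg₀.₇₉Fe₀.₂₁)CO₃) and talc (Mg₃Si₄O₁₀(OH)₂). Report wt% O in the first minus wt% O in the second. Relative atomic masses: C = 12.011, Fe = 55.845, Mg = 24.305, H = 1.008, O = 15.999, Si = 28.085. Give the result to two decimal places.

2.16 percentage points

M((Mg₀.₇₉Fe₀.₂₁)CO₃) = 90.936 g/mol, so wt% O = 47.997/90.936 × 100 = 52.78%.
M(Mg₃Si₄O₁₀(OH)₂) = 379.259 g/mol, so wt% O = 191.988/379.259 × 100 = 50.62%.
52.78 − 50.62 = 2.16 pp.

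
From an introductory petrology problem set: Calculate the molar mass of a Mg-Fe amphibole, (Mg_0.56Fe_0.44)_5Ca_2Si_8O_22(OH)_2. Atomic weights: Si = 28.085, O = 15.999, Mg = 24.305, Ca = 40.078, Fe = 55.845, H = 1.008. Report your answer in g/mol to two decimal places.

The formula mass is the sum 2.80×24.305 + 2.20×55.845 + 2×40.078 + 8×28.085 + 24×15.999 + 2×1.008.

881.74 g/mol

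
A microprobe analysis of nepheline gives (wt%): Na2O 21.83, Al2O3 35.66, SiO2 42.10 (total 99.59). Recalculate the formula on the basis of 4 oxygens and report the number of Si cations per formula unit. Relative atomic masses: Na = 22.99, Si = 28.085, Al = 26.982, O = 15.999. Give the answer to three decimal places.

Na2O (M=61.979): mol = 0.35222; Na = 0.70444, O = 0.35222.
Al2O3 (M=101.961): mol = 0.34974; Al = 0.69948, O = 1.04922.
SiO2 (M=60.083): mol = 0.70070; Si = 0.70070, O = 1.40140.
ΣO = 2.80284; factor = 4/ΣO = 1.42712.
Si apfu = 0.70070 × 1.42712 = 1.000.

1.000 Si apfu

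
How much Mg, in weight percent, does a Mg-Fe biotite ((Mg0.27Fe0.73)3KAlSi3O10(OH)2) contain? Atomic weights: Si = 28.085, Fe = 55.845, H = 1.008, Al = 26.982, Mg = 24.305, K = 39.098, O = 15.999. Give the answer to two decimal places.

Formula mass = 0.81×24.305 + 2.19×55.845 + 1×39.098 + 1×26.982 + 3×28.085 + 12×15.999 + 2×1.008 = 486.327 g/mol, of which 19.687 g is Mg.
So Mg makes up 19.687/486.327 = 0.0405 of the mass, i.e. 4.05%.

4.05 weight percent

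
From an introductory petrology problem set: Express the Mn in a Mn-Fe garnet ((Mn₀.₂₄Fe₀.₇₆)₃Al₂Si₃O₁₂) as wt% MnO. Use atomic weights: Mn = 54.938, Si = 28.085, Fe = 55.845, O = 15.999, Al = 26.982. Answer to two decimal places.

10.27 wt%

M((Mn₀.₂₄Fe₀.₇₆)₃Al₂Si₃O₁₂) = 497.089 g/mol; M(MnO) = 70.937 g/mol.
Moles MnO per formula unit = 0.72 Mn ÷ 1 = 0.7200.
MnO fraction = (0.7200 × 70.937) / 497.089 = 51.075/497.089 = 0.1027.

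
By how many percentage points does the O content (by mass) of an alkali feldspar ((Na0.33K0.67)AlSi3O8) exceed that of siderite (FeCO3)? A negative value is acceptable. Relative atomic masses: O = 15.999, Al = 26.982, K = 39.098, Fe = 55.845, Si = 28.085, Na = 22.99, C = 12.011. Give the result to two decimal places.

5.45 percentage points

O in (Na0.33K0.67)AlSi3O8: molar mass 273.011 g/mol; 8×15.999 = 127.992 g → 46.88 wt%.
O in FeCO3: molar mass 115.853 g/mol; 3×15.999 = 47.997 g → 41.43 wt%.
Difference = 46.88 − 41.43 = 5.45 percentage points.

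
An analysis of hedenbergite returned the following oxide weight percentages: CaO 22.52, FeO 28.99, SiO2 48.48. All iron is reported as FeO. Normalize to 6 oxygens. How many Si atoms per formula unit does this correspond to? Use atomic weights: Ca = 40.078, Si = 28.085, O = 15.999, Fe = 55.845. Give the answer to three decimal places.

2.001 Si apfu

CaO: 22.52/56.077 = 0.40159 mol → 0.40159 mol Ca, 0.40159 mol O.
FeO: 28.99/71.844 = 0.40351 mol → 0.40351 mol Fe, 0.40351 mol O.
SiO2: 48.48/60.083 = 0.80688 mol → 0.80688 mol Si, 1.61376 mol O.
Total oxygen = 2.41886 mol. Normalization factor = 6/2.41886 = 2.48051.
Si per 6 O = 0.80688 × 2.48051 = 2.001.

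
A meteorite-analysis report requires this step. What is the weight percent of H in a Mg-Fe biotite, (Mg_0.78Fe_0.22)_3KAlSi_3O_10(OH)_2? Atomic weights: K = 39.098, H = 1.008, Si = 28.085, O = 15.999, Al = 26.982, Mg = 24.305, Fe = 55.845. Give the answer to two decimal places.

Molar mass of (Mg_0.78Fe_0.22)_3KAlSi_3O_10(OH)_2: 2.34*24.305 + 0.66*55.845 + 1*39.098 + 1*26.982 + 3*28.085 + 12*15.999 + 2*1.008 = 438.070 g/mol.
Mass of H per formula unit: 2 × 1.008 = 2.016 g.
Weight fraction H = 2.016 / 438.070 = 0.0046.

0.46 wt%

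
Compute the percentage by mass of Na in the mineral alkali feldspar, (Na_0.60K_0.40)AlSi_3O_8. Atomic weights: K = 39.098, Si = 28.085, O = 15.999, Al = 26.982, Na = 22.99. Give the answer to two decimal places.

5.13 wt%

Molar mass of (Na_0.60K_0.40)AlSi_3O_8: 0.60·22.99 + 0.40·39.098 + 1·26.982 + 3·28.085 + 8·15.999 = 268.662 g/mol.
Mass of Na per formula unit: 0.60 × 22.99 = 13.794 g.
Weight fraction Na = 13.794 / 268.662 = 0.0513.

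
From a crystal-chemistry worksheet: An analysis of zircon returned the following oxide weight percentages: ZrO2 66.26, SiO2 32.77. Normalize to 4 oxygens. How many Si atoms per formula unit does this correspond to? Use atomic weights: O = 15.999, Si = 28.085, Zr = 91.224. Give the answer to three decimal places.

1.007 Si apfu

ZrO2: 66.26/123.222 = 0.53773 mol → 0.53773 mol Zr, 1.07546 mol O.
SiO2: 32.77/60.083 = 0.54541 mol → 0.54541 mol Si, 1.09082 mol O.
Total oxygen = 2.16628 mol. Normalization factor = 4/2.16628 = 1.84648.
Si per 4 O = 0.54541 × 1.84648 = 1.007.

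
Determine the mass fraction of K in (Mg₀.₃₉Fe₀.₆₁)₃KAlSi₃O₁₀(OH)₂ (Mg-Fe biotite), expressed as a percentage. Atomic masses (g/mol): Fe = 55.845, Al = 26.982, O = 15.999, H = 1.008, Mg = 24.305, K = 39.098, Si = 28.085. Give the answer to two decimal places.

8.23 mass %

Formula mass = 1.17·24.305 + 1.83·55.845 + 1·39.098 + 1·26.982 + 3·28.085 + 12·15.999 + 2·1.008 = 474.972 g/mol, of which 39.098 g is K.
So K makes up 39.098/474.972 = 0.0823 of the mass, i.e. 8.23%.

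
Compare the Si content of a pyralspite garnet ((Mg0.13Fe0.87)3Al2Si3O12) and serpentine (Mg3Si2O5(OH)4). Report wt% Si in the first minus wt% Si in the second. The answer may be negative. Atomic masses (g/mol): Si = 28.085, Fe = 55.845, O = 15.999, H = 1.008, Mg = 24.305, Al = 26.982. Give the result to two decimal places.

-2.91 percentage points

Si in (Mg0.13Fe0.87)3Al2Si3O12: molar mass 485.441 g/mol; 3×28.085 = 84.255 g → 17.36 wt%.
Si in Mg3Si2O5(OH)4: molar mass 277.108 g/mol; 2×28.085 = 56.170 g → 20.27 wt%.
Difference = 17.36 − 20.27 = -2.91 percentage points.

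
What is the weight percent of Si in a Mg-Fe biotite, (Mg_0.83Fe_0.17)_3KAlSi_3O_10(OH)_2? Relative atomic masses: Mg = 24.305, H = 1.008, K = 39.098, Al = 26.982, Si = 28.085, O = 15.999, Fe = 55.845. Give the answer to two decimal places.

19.44 weight percent

Formula mass = 2.49·24.305 + 0.51·55.845 + 1·39.098 + 1·26.982 + 3·28.085 + 12·15.999 + 2·1.008 = 433.339 g/mol, of which 84.255 g is Si.
So Si makes up 84.255/433.339 = 0.1944 of the mass, i.e. 19.44%.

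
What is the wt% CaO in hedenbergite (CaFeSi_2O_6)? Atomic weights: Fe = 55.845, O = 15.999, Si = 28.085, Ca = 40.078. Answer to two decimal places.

M(CaFeSi_2O_6) = 248.087 g/mol; M(CaO) = 56.077 g/mol.
Moles CaO per formula unit = 1 Ca ÷ 1 = 1.0000.
CaO fraction = (1.0000 × 56.077) / 248.087 = 56.077/248.087 = 0.2260.

22.60 wt%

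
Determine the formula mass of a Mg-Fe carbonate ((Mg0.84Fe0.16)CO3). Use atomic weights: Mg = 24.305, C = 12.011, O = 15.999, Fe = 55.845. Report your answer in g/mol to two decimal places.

Mg: 0.84 × 24.305 = 20.4162
Fe: 0.16 × 55.845 = 8.9352
C: 1 × 12.011 = 12.0110
O: 3 × 15.999 = 47.9970
Summing the contributions gives the formula mass.

89.36 g/mol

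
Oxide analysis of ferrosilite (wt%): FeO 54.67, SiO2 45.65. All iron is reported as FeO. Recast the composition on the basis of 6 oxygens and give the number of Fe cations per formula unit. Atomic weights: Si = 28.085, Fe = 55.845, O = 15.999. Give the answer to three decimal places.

2.002 Fe apfu

FeO: 54.67/71.844 = 0.76095 mol → 0.76095 mol Fe, 0.76095 mol O.
SiO2: 45.65/60.083 = 0.75978 mol → 0.75978 mol Si, 1.51956 mol O.
Total oxygen = 2.28051 mol. Normalization factor = 6/2.28051 = 2.63099.
Fe per 6 O = 0.76095 × 2.63099 = 2.002.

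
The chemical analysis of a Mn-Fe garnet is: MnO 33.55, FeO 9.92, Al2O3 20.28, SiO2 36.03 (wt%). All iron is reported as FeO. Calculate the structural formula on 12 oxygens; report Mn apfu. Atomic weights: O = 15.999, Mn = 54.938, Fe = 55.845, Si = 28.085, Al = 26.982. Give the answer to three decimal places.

MnO: 33.55/70.937 = 0.47295 mol → 0.47295 mol Mn, 0.47295 mol O.
FeO: 9.92/71.844 = 0.13808 mol → 0.13808 mol Fe, 0.13808 mol O.
Al2O3: 20.28/101.961 = 0.19890 mol → 0.39780 mol Al, 0.59670 mol O.
SiO2: 36.03/60.083 = 0.59967 mol → 0.59967 mol Si, 1.19934 mol O.
Total oxygen = 2.40707 mol. Normalization factor = 12/2.40707 = 4.98531.
Mn per 12 O = 0.47295 × 4.98531 = 2.358.

2.358 Mn apfu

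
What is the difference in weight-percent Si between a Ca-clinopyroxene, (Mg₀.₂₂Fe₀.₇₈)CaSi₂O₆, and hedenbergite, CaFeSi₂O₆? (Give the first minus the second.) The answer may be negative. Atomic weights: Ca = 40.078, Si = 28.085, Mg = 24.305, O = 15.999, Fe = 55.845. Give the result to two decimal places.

0.65 percentage points

Si in (Mg₀.₂₂Fe₀.₇₈)CaSi₂O₆: molar mass 241.148 g/mol; 2×28.085 = 56.170 g → 23.29 wt%.
Si in CaFeSi₂O₆: molar mass 248.087 g/mol; 2×28.085 = 56.170 g → 22.64 wt%.
Difference = 23.29 − 22.64 = 0.65 percentage points.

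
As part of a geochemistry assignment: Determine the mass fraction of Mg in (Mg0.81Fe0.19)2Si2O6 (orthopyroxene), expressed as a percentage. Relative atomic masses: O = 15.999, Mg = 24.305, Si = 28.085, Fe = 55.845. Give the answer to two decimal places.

18.51 wt%

M((Mg0.81Fe0.19)2Si2O6) = 212.759 g/mol.
Mg contributes 1.62 × 24.305 = 39.374 g per mole.
39.374/212.759 = 0.1851 → 18.51%.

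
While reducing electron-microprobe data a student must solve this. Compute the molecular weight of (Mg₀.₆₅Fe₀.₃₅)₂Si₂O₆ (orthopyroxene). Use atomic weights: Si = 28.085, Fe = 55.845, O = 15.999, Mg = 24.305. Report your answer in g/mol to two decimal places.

Mg: 1.30 × 24.305 = 31.5965
Fe: 0.70 × 55.845 = 39.0915
Si: 2 × 28.085 = 56.1700
O: 6 × 15.999 = 95.9940
Summing the contributions gives the formula mass.

222.85 g/mol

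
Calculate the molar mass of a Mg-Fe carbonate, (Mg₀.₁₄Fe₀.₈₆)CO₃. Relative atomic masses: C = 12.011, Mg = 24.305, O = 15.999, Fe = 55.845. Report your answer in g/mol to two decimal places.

111.44 g/mol

M = 0.14(24.305) + 0.86(55.845) + 1(12.011) + 3(15.999)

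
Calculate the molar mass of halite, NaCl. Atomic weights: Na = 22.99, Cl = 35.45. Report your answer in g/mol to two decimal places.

58.44 g/mol

Na: 1 × 22.99 = 22.9900
Cl: 1 × 35.45 = 35.4500
Summing the contributions gives the formula mass.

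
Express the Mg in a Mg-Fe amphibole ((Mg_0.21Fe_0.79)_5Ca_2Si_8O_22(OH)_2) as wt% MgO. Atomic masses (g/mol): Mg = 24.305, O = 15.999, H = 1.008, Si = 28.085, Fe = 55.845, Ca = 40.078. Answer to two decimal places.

M((Mg_0.21Fe_0.79)_5Ca_2Si_8O_22(OH)_2) = 936.936 g/mol; M(MgO) = 40.304 g/mol.
Moles MgO per formula unit = 1.05 Mg ÷ 1 = 1.0500.
MgO fraction = (1.0500 × 40.304) / 936.936 = 42.319/936.936 = 0.0452.

4.52 wt%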